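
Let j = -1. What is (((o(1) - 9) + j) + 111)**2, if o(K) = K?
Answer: 10404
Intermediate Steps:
(((o(1) - 9) + j) + 111)**2 = (((1 - 9) - 1) + 111)**2 = ((-8 - 1) + 111)**2 = (-9 + 111)**2 = 102**2 = 10404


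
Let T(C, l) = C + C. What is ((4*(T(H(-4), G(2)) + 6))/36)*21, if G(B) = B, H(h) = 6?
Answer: 42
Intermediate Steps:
T(C, l) = 2*C
((4*(T(H(-4), G(2)) + 6))/36)*21 = ((4*(2*6 + 6))/36)*21 = ((4*(12 + 6))/36)*21 = ((4*18)/36)*21 = ((1/36)*72)*21 = 2*21 = 42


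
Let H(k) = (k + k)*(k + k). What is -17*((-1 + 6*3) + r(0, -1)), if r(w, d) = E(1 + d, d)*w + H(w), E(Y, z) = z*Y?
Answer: -289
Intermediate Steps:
E(Y, z) = Y*z
H(k) = 4*k² (H(k) = (2*k)*(2*k) = 4*k²)
r(w, d) = 4*w² + d*w*(1 + d) (r(w, d) = ((1 + d)*d)*w + 4*w² = (d*(1 + d))*w + 4*w² = d*w*(1 + d) + 4*w² = 4*w² + d*w*(1 + d))
-17*((-1 + 6*3) + r(0, -1)) = -17*((-1 + 6*3) + 0*(4*0 - (1 - 1))) = -17*((-1 + 18) + 0*(0 - 1*0)) = -17*(17 + 0*(0 + 0)) = -17*(17 + 0*0) = -17*(17 + 0) = -17*17 = -289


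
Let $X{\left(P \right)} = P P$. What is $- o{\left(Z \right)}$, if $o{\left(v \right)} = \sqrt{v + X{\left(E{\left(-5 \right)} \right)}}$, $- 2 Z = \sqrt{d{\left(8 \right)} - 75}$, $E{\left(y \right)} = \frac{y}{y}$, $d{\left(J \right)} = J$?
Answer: $- \frac{\sqrt{4 - 2 i \sqrt{67}}}{2} \approx -1.6145 + 1.2675 i$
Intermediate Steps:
$E{\left(y \right)} = 1$
$X{\left(P \right)} = P^{2}$
$Z = - \frac{i \sqrt{67}}{2}$ ($Z = - \frac{\sqrt{8 - 75}}{2} = - \frac{\sqrt{-67}}{2} = - \frac{i \sqrt{67}}{2} \approx - 4.0927 i$)
$o{\left(v \right)} = \sqrt{1 + v}$ ($o{\left(v \right)} = \sqrt{v + 1^{2}} = \sqrt{v + 1} = \sqrt{1 + v}$)
$- o{\left(Z \right)} = - \sqrt{1 - \frac{i \sqrt{67}}{2}}$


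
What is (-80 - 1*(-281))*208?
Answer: 41808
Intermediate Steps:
(-80 - 1*(-281))*208 = (-80 + 281)*208 = 201*208 = 41808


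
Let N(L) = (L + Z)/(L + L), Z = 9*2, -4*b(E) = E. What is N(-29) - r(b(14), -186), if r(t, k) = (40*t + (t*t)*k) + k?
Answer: 75536/29 ≈ 2604.7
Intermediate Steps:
b(E) = -E/4
Z = 18
r(t, k) = k + 40*t + k*t² (r(t, k) = (40*t + t²*k) + k = (40*t + k*t²) + k = k + 40*t + k*t²)
N(L) = (18 + L)/(2*L) (N(L) = (L + 18)/(L + L) = (18 + L)/((2*L)) = (18 + L)*(1/(2*L)) = (18 + L)/(2*L))
N(-29) - r(b(14), -186) = (½)*(18 - 29)/(-29) - (-186 + 40*(-¼*14) - 186*(-¼*14)²) = (½)*(-1/29)*(-11) - (-186 + 40*(-7/2) - 186*(-7/2)²) = 11/58 - (-186 - 140 - 186*49/4) = 11/58 - (-186 - 140 - 4557/2) = 11/58 - 1*(-5209/2) = 11/58 + 5209/2 = 75536/29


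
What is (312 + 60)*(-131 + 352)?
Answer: 82212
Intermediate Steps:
(312 + 60)*(-131 + 352) = 372*221 = 82212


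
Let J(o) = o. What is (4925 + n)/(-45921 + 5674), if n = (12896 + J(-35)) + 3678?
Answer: -21464/40247 ≈ -0.53331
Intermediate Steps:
n = 16539 (n = (12896 - 35) + 3678 = 12861 + 3678 = 16539)
(4925 + n)/(-45921 + 5674) = (4925 + 16539)/(-45921 + 5674) = 21464/(-40247) = 21464*(-1/40247) = -21464/40247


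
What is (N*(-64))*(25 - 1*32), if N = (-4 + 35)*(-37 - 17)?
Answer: -749952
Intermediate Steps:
N = -1674 (N = 31*(-54) = -1674)
(N*(-64))*(25 - 1*32) = (-1674*(-64))*(25 - 1*32) = 107136*(25 - 32) = 107136*(-7) = -749952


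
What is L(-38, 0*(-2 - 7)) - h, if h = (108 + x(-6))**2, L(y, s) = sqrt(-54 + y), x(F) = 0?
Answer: -11664 + 2*I*sqrt(23) ≈ -11664.0 + 9.5917*I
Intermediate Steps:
h = 11664 (h = (108 + 0)**2 = 108**2 = 11664)
L(-38, 0*(-2 - 7)) - h = sqrt(-54 - 38) - 1*11664 = sqrt(-92) - 11664 = 2*I*sqrt(23) - 11664 = -11664 + 2*I*sqrt(23)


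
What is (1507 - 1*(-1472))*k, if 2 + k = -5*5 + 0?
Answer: -80433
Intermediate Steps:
k = -27 (k = -2 + (-5*5 + 0) = -2 + (-25 + 0) = -2 - 25 = -27)
(1507 - 1*(-1472))*k = (1507 - 1*(-1472))*(-27) = (1507 + 1472)*(-27) = 2979*(-27) = -80433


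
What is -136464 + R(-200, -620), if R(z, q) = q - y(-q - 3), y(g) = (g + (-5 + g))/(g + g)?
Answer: -169162885/1234 ≈ -1.3709e+5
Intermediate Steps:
y(g) = (-5 + 2*g)/(2*g) (y(g) = (-5 + 2*g)/((2*g)) = (-5 + 2*g)*(1/(2*g)) = (-5 + 2*g)/(2*g))
R(z, q) = q - (-11/2 - q)/(-3 - q) (R(z, q) = q - (-5/2 + (-q - 3))/(-q - 3) = q - (-5/2 + (-3 - q))/(-3 - q) = q - (-11/2 - q)/(-3 - q))
-136464 + R(-200, -620) = -136464 + (-11/2 + (-620)**2 + 2*(-620))/(3 - 620) = -136464 + (-11/2 + 384400 - 1240)/(-617) = -136464 - 1/617*766309/2 = -136464 - 766309/1234 = -169162885/1234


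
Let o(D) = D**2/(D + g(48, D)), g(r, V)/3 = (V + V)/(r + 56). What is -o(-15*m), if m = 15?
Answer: 2340/11 ≈ 212.73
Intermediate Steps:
g(r, V) = 6*V/(56 + r) (g(r, V) = 3*((V + V)/(r + 56)) = 3*((2*V)/(56 + r)) = 3*(2*V/(56 + r)) = 6*V/(56 + r))
o(D) = 52*D/55 (o(D) = D**2/(D + 6*D/(56 + 48)) = D**2/(D + 6*D/104) = D**2/(D + 6*D*(1/104)) = D**2/(D + 3*D/52) = D**2/((55*D/52)) = (52/(55*D))*D**2 = 52*D/55)
-o(-15*m) = -52*(-15*15)/55 = -52*(-225)/55 = -1*(-2340/11) = 2340/11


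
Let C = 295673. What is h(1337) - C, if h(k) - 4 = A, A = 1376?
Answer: -294293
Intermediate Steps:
h(k) = 1380 (h(k) = 4 + 1376 = 1380)
h(1337) - C = 1380 - 1*295673 = 1380 - 295673 = -294293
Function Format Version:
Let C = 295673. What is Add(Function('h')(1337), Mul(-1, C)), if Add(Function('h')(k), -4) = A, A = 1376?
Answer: -294293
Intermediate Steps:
Function('h')(k) = 1380 (Function('h')(k) = Add(4, 1376) = 1380)
Add(Function('h')(1337), Mul(-1, C)) = Add(1380, Mul(-1, 295673)) = Add(1380, -295673) = -294293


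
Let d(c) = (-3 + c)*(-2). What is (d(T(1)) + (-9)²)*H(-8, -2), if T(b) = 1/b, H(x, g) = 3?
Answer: 255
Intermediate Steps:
T(b) = 1/b
d(c) = 6 - 2*c
(d(T(1)) + (-9)²)*H(-8, -2) = ((6 - 2/1) + (-9)²)*3 = ((6 - 2*1) + 81)*3 = ((6 - 2) + 81)*3 = (4 + 81)*3 = 85*3 = 255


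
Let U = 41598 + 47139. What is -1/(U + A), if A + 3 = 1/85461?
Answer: -85461/7583296375 ≈ -1.1270e-5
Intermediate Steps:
U = 88737
A = -256382/85461 (A = -3 + 1/85461 = -256382/85461 ≈ -3.0000)
-1/(U + A) = -1/(88737 - 256382/85461) = -1/7583296375/85461 = -1*85461/7583296375 = -85461/7583296375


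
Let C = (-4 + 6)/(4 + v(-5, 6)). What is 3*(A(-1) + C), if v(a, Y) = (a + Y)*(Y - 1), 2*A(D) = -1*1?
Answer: -5/6 ≈ -0.83333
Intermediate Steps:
A(D) = -1/2 (A(D) = (-1*1)/2 = (1/2)*(-1) = -1/2)
v(a, Y) = (-1 + Y)*(Y + a) (v(a, Y) = (Y + a)*(-1 + Y) = (-1 + Y)*(Y + a))
C = 2/9 (C = (-4 + 6)/(4 + (6**2 - 1*6 - 1*(-5) + 6*(-5))) = 2/(4 + (36 - 6 + 5 - 30)) = 2/(4 + 5) = 2/9 ≈ 0.22222)
3*(A(-1) + C) = 3*(-1/2 + 2/9) = 3*(-5/18) = -5/6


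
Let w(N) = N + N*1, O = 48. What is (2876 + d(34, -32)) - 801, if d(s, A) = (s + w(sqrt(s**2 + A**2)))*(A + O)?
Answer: 2619 + 64*sqrt(545) ≈ 4113.1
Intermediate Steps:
w(N) = 2*N (w(N) = N + N = 2*N)
d(s, A) = (48 + A)*(s + 2*sqrt(A**2 + s**2)) (d(s, A) = (s + 2*sqrt(s**2 + A**2))*(A + 48) = (s + 2*sqrt(A**2 + s**2))*(48 + A) = (48 + A)*(s + 2*sqrt(A**2 + s**2)))
(2876 + d(34, -32)) - 801 = (2876 + (48*34 + 96*sqrt((-32)**2 + 34**2) - 32*34 + 2*(-32)*sqrt((-32)**2 + 34**2))) - 801 = (2876 + (1632 + 96*sqrt(1024 + 1156) - 1088 + 2*(-32)*sqrt(1024 + 1156))) - 801 = (2876 + (1632 + 96*sqrt(2180) - 1088 + 2*(-32)*sqrt(2180))) - 801 = (2876 + (1632 + 96*(2*sqrt(545)) - 1088 + 2*(-32)*(2*sqrt(545)))) - 801 = (2876 + (1632 + 192*sqrt(545) - 1088 - 128*sqrt(545))) - 801 = (2876 + (544 + 64*sqrt(545))) - 801 = (3420 + 64*sqrt(545)) - 801 = 2619 + 64*sqrt(545)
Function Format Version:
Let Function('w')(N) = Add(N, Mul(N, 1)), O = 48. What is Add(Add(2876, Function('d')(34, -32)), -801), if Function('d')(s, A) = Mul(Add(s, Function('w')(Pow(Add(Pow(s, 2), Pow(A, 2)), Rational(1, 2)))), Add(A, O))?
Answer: Add(2619, Mul(64, Pow(545, Rational(1, 2)))) ≈ 4113.1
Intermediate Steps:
Function('w')(N) = Mul(2, N) (Function('w')(N) = Add(N, N) = Mul(2, N))
Function('d')(s, A) = Mul(Add(48, A), Add(s, Mul(2, Pow(Add(Pow(A, 2), Pow(s, 2)), Rational(1, 2))))) (Function('d')(s, A) = Mul(Add(s, Mul(2, Pow(Add(Pow(s, 2), Pow(A, 2)), Rational(1, 2)))), Add(A, 48)) = Mul(Add(s, Mul(2, Pow(Add(Pow(A, 2), Pow(s, 2)), Rational(1, 2)))), Add(48, A)) = Mul(Add(48, A), Add(s, Mul(2, Pow(Add(Pow(A, 2), Pow(s, 2)), Rational(1, 2))))))
Add(Add(2876, Function('d')(34, -32)), -801) = Add(Add(2876, Add(Mul(48, 34), Mul(96, Pow(Add(Pow(-32, 2), Pow(34, 2)), Rational(1, 2))), Mul(-32, 34), Mul(2, -32, Pow(Add(Pow(-32, 2), Pow(34, 2)), Rational(1, 2))))), -801) = Add(Add(2876, Add(1632, Mul(96, Pow(Add(1024, 1156), Rational(1, 2))), -1088, Mul(2, -32, Pow(Add(1024, 1156), Rational(1, 2))))), -801) = Add(Add(2876, Add(1632, Mul(96, Pow(2180, Rational(1, 2))), -1088, Mul(2, -32, Pow(2180, Rational(1, 2))))), -801) = Add(Add(2876, Add(1632, Mul(96, Mul(2, Pow(545, Rational(1, 2)))), -1088, Mul(2, -32, Mul(2, Pow(545, Rational(1, 2)))))), -801) = Add(Add(2876, Add(1632, Mul(192, Pow(545, Rational(1, 2))), -1088, Mul(-128, Pow(545, Rational(1, 2))))), -801) = Add(Add(2876, Add(544, Mul(64, Pow(545, Rational(1, 2))))), -801) = Add(Add(3420, Mul(64, Pow(545, Rational(1, 2)))), -801) = Add(2619, Mul(64, Pow(545, Rational(1, 2))))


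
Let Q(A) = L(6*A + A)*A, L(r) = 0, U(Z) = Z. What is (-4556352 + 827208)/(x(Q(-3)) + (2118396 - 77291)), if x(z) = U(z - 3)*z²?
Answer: -3729144/2041105 ≈ -1.8270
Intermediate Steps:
Q(A) = 0 (Q(A) = 0*A = 0)
x(z) = z²*(-3 + z) (x(z) = (z - 3)*z² = (-3 + z)*z² = z²*(-3 + z))
(-4556352 + 827208)/(x(Q(-3)) + (2118396 - 77291)) = (-4556352 + 827208)/(0²*(-3 + 0) + (2118396 - 77291)) = -3729144/(0*(-3) + 2041105) = -3729144/(0 + 2041105) = -3729144/2041105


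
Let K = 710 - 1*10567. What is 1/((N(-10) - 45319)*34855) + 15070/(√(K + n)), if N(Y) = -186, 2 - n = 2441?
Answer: -1/1586076775 - 7535*I*√3074/3074 ≈ -6.3049e-10 - 135.9*I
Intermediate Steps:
n = -2439 (n = 2 - 1*2441 = 2 - 2441 = -2439)
K = -9857 (K = 710 - 10567 = -9857)
1/((N(-10) - 45319)*34855) + 15070/(√(K + n)) = 1/(-186 - 45319*34855) + 15070/(√(-9857 - 2439)) = (1/34855)/(-45505) + 15070/(√(-12296)) = -1/45505*1/34855 + 15070/((2*I*√3074)) = -1/1586076775 + 15070*(-I*√3074/6148) = -1/1586076775 - 7535*I*√3074/3074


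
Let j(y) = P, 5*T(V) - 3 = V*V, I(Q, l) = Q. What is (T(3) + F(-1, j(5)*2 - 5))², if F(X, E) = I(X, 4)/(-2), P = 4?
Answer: 841/100 ≈ 8.4100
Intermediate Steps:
T(V) = ⅗ + V²/5 (T(V) = ⅗ + (V*V)/5 = ⅗ + V²/5)
j(y) = 4
F(X, E) = -X/2 (F(X, E) = X/(-2) = X*(-½) = -X/2)
(T(3) + F(-1, j(5)*2 - 5))² = ((⅗ + (⅕)*3²) - ½*(-1))² = ((⅗ + (⅕)*9) + ½)² = ((⅗ + 9/5) + ½)² = (12/5 + ½)² = (29/10)² = 841/100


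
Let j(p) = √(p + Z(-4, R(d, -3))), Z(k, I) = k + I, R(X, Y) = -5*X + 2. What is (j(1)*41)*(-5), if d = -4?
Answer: -205*√19 ≈ -893.57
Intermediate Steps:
R(X, Y) = 2 - 5*X
Z(k, I) = I + k
j(p) = √(18 + p) (j(p) = √(p + ((2 - 5*(-4)) - 4)) = √(p + ((2 + 20) - 4)) = √(p + (22 - 4)) = √(p + 18) = √(18 + p))
(j(1)*41)*(-5) = (√(18 + 1)*41)*(-5) = (√19*41)*(-5) = (41*√19)*(-5) = -205*√19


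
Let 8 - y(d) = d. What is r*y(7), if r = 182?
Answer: 182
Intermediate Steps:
y(d) = 8 - d
r*y(7) = 182*(8 - 1*7) = 182*(8 - 7) = 182*1 = 182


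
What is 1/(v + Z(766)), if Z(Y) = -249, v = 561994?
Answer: 1/561745 ≈ 1.7802e-6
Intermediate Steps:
1/(v + Z(766)) = 1/(561994 - 249) = 1/561745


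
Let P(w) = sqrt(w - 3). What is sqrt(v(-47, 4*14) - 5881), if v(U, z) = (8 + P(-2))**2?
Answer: sqrt(-5822 + 16*I*sqrt(5)) ≈ 0.2344 + 76.302*I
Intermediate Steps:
P(w) = sqrt(-3 + w)
v(U, z) = (8 + I*sqrt(5))**2 (v(U, z) = (8 + sqrt(-3 - 2))**2 = (8 + sqrt(-5))**2 = (8 + I*sqrt(5))**2)
sqrt(v(-47, 4*14) - 5881) = sqrt((8 + I*sqrt(5))**2 - 5881) = sqrt(-5881 + (8 + I*sqrt(5))**2)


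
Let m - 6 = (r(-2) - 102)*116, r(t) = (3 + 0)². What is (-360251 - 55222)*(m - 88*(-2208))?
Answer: -76248435906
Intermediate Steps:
r(t) = 9 (r(t) = 3² = 9)
m = -10782 (m = 6 + (9 - 102)*116 = 6 - 93*116 = 6 - 10788 = -10782)
(-360251 - 55222)*(m - 88*(-2208)) = (-360251 - 55222)*(-10782 - 88*(-2208)) = -415473*(-10782 + 194304) = -415473*183522 = -76248435906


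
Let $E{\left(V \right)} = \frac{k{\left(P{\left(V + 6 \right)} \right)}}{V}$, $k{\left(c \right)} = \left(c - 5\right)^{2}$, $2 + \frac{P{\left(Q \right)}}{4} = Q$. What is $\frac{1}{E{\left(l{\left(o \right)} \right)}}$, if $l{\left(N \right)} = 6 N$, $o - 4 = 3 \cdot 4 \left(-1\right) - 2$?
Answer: $- \frac{60}{52441} \approx -0.0011441$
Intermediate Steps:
$P{\left(Q \right)} = -8 + 4 Q$
$o = -10$ ($o = 4 + \left(3 \cdot 4 \left(-1\right) - 2\right) = 4 + \left(12 \left(-1\right) - 2\right) = 4 - 14 = -10$)
$k{\left(c \right)} = \left(-5 + c\right)^{2}$
$E{\left(V \right)} = \frac{\left(11 + 4 V\right)^{2}}{V}$ ($E{\left(V \right)} = \frac{\left(-5 + \left(-8 + 4 \left(V + 6\right)\right)\right)^{2}}{V} = \frac{\left(-5 + \left(-8 + 4 \left(6 + V\right)\right)\right)^{2}}{V} = \frac{\left(-5 + \left(-8 + \left(24 + 4 V\right)\right)\right)^{2}}{V} = \frac{\left(-5 + \left(16 + 4 V\right)\right)^{2}}{V} = \frac{\left(11 + 4 V\right)^{2}}{V}$)
$\frac{1}{E{\left(l{\left(o \right)} \right)}} = \frac{1}{\frac{1}{6 \left(-10\right)} \left(11 + 4 \cdot 6 \left(-10\right)\right)^{2}} = \frac{1}{\frac{1}{-60} \left(11 + 4 \left(-60\right)\right)^{2}} = \frac{1}{\left(- \frac{1}{60}\right) \left(11 - 240\right)^{2}} = \frac{1}{\left(- \frac{1}{60}\right) \left(-229\right)^{2}} = \frac{1}{\left(- \frac{1}{60}\right) 52441} = \frac{1}{- \frac{52441}{60}} = - \frac{60}{52441}$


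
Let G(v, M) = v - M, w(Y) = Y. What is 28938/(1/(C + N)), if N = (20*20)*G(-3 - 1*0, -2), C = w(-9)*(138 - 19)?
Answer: -42567798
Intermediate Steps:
C = -1071 (C = -9*(138 - 19) = -9*119 = -1071)
N = -400 (N = (20*20)*((-3 - 1*0) - 1*(-2)) = 400*((-3 + 0) + 2) = 400*(-3 + 2) = 400*(-1) = -400)
28938/(1/(C + N)) = 28938/(1/(-1071 - 400)) = 28938/(1/(-1471)) = 28938/(-1/1471) = 28938*(-1471) = -42567798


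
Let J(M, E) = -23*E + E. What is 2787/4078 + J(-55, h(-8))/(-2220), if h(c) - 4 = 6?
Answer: 354215/452658 ≈ 0.78252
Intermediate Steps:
h(c) = 10 (h(c) = 4 + 6 = 10)
J(M, E) = -22*E
2787/4078 + J(-55, h(-8))/(-2220) = 2787/4078 - 22*10/(-2220) = 2787*(1/4078) - 220*(-1/2220) = 2787/4078 + 11/111 = 354215/452658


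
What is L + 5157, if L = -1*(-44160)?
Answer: 49317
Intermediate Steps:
L = 44160
L + 5157 = 44160 + 5157 = 49317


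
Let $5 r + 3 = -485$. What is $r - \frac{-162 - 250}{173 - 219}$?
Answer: $- \frac{12254}{115} \approx -106.56$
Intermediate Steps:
$r = - \frac{488}{5}$ ($r = - \frac{3}{5} + \frac{1}{5} \left(-485\right) = - \frac{3}{5} - 97 = - \frac{488}{5} \approx -97.6$)
$r - \frac{-162 - 250}{173 - 219} = - \frac{488}{5} - \frac{-162 - 250}{173 - 219} = - \frac{488}{5} - - \frac{412}{-46} = - \frac{488}{5} - \left(-412\right) \left(- \frac{1}{46}\right) = - \frac{488}{5} - \frac{206}{23} = - \frac{12254}{115}$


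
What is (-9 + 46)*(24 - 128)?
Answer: -3848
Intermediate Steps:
(-9 + 46)*(24 - 128) = 37*(-104) = -3848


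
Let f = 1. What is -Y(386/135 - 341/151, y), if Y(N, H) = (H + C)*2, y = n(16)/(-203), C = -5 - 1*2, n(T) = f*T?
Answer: 2874/203 ≈ 14.158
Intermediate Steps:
n(T) = T (n(T) = 1*T = T)
C = -7 (C = -5 - 2 = -7)
y = -16/203 (y = 16/(-203) = 16*(-1/203) = -16/203 ≈ -0.078818)
Y(N, H) = -14 + 2*H (Y(N, H) = (H - 7)*2 = (-7 + H)*2 = -14 + 2*H)
-Y(386/135 - 341/151, y) = -(-14 + 2*(-16/203)) = -(-14 - 32/203) = -1*(-2874/203) = 2874/203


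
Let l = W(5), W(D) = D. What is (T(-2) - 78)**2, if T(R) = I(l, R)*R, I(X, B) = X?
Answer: 7744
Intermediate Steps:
l = 5
T(R) = 5*R
(T(-2) - 78)**2 = (5*(-2) - 78)**2 = (-10 - 78)**2 = (-88)**2 = 7744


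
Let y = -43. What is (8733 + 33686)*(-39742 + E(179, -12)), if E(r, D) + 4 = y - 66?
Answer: -1690609245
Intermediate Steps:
E(r, D) = -113 (E(r, D) = -4 + (-43 - 66) = -4 - 109 = -113)
(8733 + 33686)*(-39742 + E(179, -12)) = (8733 + 33686)*(-39742 - 113) = 42419*(-39855) = -1690609245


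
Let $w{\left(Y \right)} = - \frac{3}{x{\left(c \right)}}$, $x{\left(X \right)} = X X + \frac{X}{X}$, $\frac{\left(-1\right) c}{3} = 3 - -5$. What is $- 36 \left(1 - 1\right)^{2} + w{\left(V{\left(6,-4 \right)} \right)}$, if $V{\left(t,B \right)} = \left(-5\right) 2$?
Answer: $- \frac{3}{577} \approx -0.0051993$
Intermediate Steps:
$c = -24$ ($c = - 3 \left(3 - -5\right) = - 3 \left(3 + 5\right) = \left(-3\right) 8 = -24$)
$x{\left(X \right)} = 1 + X^{2}$ ($x{\left(X \right)} = X^{2} + 1 = 1 + X^{2}$)
$V{\left(t,B \right)} = -10$
$w{\left(Y \right)} = - \frac{3}{577}$ ($w{\left(Y \right)} = - \frac{3}{1 + \left(-24\right)^{2}} = - \frac{3}{1 + 576} = - \frac{3}{577}$)
$- 36 \left(1 - 1\right)^{2} + w{\left(V{\left(6,-4 \right)} \right)} = - 36 \left(1 - 1\right)^{2} - \frac{3}{577} = - 36 \cdot 0^{2} - \frac{3}{577} = \left(-36\right) 0 - \frac{3}{577} = 0 - \frac{3}{577} = - \frac{3}{577}$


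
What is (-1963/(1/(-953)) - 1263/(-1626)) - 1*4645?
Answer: 1011423369/542 ≈ 1.8661e+6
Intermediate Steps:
(-1963/(1/(-953)) - 1263/(-1626)) - 1*4645 = (-1963/(-1/953) - 1263*(-1/1626)) - 4645 = (-1963*(-953) + 421/542) - 4645 = (1870739 + 421/542) - 4645 = 1013940959/542 - 4645 = 1011423369/542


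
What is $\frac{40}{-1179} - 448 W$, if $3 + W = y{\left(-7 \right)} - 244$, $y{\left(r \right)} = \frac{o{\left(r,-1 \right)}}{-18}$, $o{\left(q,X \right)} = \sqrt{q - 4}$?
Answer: $\frac{130463384}{1179} + \frac{224 i \sqrt{11}}{9} \approx 1.1066 \cdot 10^{5} + 82.547 i$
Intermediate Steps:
$o{\left(q,X \right)} = \sqrt{-4 + q}$
$y{\left(r \right)} = - \frac{\sqrt{-4 + r}}{18}$ ($y{\left(r \right)} = \frac{\sqrt{-4 + r}}{-18} = \sqrt{-4 + r} \left(- \frac{1}{18}\right) = - \frac{\sqrt{-4 + r}}{18}$)
$W = -247 - \frac{i \sqrt{11}}{18}$ ($W = -3 - \left(244 + \frac{\sqrt{-4 - 7}}{18}\right) = -3 - \left(244 + \frac{\sqrt{-11}}{18}\right) = -3 - \left(244 + \frac{i \sqrt{11}}{18}\right) = -247 - \frac{i \sqrt{11}}{18} \approx -247.0 - 0.18426 i$)
$\frac{40}{-1179} - 448 W = \frac{40}{-1179} - 448 \left(-247 - \frac{i \sqrt{11}}{18}\right) = 40 \left(- \frac{1}{1179}\right) + \left(110656 + \frac{224 i \sqrt{11}}{9}\right) = - \frac{40}{1179} + \left(110656 + \frac{224 i \sqrt{11}}{9}\right) = \frac{130463384}{1179} + \frac{224 i \sqrt{11}}{9}$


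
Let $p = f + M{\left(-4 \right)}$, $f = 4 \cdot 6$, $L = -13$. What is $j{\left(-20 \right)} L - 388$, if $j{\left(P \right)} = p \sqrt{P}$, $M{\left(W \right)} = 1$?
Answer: $-388 - 650 i \sqrt{5} \approx -388.0 - 1453.4 i$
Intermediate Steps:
$f = 24$
$p = 25$ ($p = 24 + 1 = 25$)
$j{\left(P \right)} = 25 \sqrt{P}$
$j{\left(-20 \right)} L - 388 = 25 \sqrt{-20} \left(-13\right) - 388 = 25 \cdot 2 i \sqrt{5} \left(-13\right) - 388 = 50 i \sqrt{5} \left(-13\right) - 388 = - 650 i \sqrt{5} - 388 = -388 - 650 i \sqrt{5}$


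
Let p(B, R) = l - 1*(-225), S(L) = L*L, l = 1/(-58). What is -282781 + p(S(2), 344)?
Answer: -16388249/58 ≈ -2.8256e+5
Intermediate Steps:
l = -1/58 ≈ -0.017241
S(L) = L²
p(B, R) = 13049/58 (p(B, R) = -1/58 - 1*(-225) = -1/58 + 225 = 13049/58)
-282781 + p(S(2), 344) = -282781 + 13049/58 = -16388249/58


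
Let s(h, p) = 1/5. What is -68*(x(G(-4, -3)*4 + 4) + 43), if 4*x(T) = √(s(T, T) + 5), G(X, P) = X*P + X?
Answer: -2924 - 17*√130/5 ≈ -2962.8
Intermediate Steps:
G(X, P) = X + P*X (G(X, P) = P*X + X = X + P*X)
s(h, p) = ⅕
x(T) = √130/20 (x(T) = √(⅕ + 5)/4 = √(26/5)/4 = (√130/5)/4 = √130/20)
-68*(x(G(-4, -3)*4 + 4) + 43) = -68*(√130/20 + 43) = -68*(43 + √130/20) = -2924 - 17*√130/5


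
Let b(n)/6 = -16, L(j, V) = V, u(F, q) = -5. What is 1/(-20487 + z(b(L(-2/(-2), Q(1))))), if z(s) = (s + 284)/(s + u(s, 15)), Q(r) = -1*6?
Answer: -101/2069375 ≈ -4.8807e-5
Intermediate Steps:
Q(r) = -6
b(n) = -96 (b(n) = 6*(-16) = -96)
z(s) = (284 + s)/(-5 + s) (z(s) = (s + 284)/(s - 5) = (284 + s)/(-5 + s))
1/(-20487 + z(b(L(-2/(-2), Q(1))))) = 1/(-20487 + (284 - 96)/(-5 - 96)) = 1/(-20487 + 188/(-101)) = 1/(-20487 - 1/101*188) = 1/(-20487 - 188/101) = 1/(-2069375/101) = -101/2069375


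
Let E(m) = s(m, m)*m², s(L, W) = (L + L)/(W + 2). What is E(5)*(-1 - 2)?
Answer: -750/7 ≈ -107.14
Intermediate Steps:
s(L, W) = 2*L/(2 + W) (s(L, W) = (2*L)/(2 + W) = 2*L/(2 + W))
E(m) = 2*m³/(2 + m) (E(m) = (2*m/(2 + m))*m² = 2*m³/(2 + m))
E(5)*(-1 - 2) = (2*5³/(2 + 5))*(-1 - 2) = (2*125/7)*(-3) = (2*125*(⅐))*(-3) = (250/7)*(-3) = -750/7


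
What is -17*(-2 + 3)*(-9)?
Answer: 153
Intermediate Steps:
-17*(-2 + 3)*(-9) = -17*1*(-9) = -17*(-9) = 153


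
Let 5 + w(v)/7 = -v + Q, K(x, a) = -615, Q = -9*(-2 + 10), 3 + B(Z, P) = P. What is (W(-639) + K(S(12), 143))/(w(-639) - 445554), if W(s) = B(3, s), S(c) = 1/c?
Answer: 1257/441620 ≈ 0.0028463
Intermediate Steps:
B(Z, P) = -3 + P
W(s) = -3 + s
Q = -72 (Q = -9*8 = -72)
w(v) = -539 - 7*v (w(v) = -35 + 7*(-v - 72) = -35 + 7*(-72 - v) = -35 + (-504 - 7*v) = -539 - 7*v)
(W(-639) + K(S(12), 143))/(w(-639) - 445554) = ((-3 - 639) - 615)/((-539 - 7*(-639)) - 445554) = (-642 - 615)/((-539 + 4473) - 445554) = -1257/(3934 - 445554) = -1257/(-441620) = -1257*(-1/441620) = 1257/441620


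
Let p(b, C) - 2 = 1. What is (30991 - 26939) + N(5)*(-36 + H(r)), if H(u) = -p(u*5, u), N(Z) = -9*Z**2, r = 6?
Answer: 12827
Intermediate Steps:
p(b, C) = 3 (p(b, C) = 2 + 1 = 3)
H(u) = -3 (H(u) = -1*3 = -3)
(30991 - 26939) + N(5)*(-36 + H(r)) = (30991 - 26939) + (-9*5**2)*(-36 - 3) = 4052 - 9*25*(-39) = 4052 - 225*(-39) = 4052 + 8775 = 12827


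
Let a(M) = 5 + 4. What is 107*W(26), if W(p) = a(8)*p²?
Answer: 650988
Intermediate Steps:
a(M) = 9
W(p) = 9*p²
107*W(26) = 107*(9*26²) = 107*(9*676) = 107*6084 = 650988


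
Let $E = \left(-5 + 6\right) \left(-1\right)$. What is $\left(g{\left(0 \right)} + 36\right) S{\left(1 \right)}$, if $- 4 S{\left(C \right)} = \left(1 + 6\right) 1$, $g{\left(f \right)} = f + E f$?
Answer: $-63$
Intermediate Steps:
$E = -1$ ($E = 1 \left(-1\right) = -1$)
$g{\left(f \right)} = 0$ ($g{\left(f \right)} = f - f = 0$)
$S{\left(C \right)} = - \frac{7}{4}$ ($S{\left(C \right)} = - \frac{\left(1 + 6\right) 1}{4} = - \frac{7 \cdot 1}{4} = \left(- \frac{1}{4}\right) 7 = - \frac{7}{4}$)
$\left(g{\left(0 \right)} + 36\right) S{\left(1 \right)} = \left(0 + 36\right) \left(- \frac{7}{4}\right) = 36 \left(- \frac{7}{4}\right) = -63$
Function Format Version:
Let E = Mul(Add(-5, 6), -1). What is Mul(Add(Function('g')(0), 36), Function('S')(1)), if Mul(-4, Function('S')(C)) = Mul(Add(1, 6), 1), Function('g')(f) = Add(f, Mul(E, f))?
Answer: -63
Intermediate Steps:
E = -1 (E = Mul(1, -1) = -1)
Function('g')(f) = 0 (Function('g')(f) = Add(f, Mul(-1, f)) = 0)
Function('S')(C) = Rational(-7, 4) (Function('S')(C) = Mul(Rational(-1, 4), Mul(Add(1, 6), 1)) = Mul(Rational(-1, 4), Mul(7, 1)) = Mul(Rational(-1, 4), 7) = Rational(-7, 4))
Mul(Add(Function('g')(0), 36), Function('S')(1)) = Mul(Add(0, 36), Rational(-7, 4)) = Mul(36, Rational(-7, 4)) = -63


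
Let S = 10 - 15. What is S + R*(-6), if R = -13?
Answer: 73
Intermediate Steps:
S = -5
S + R*(-6) = -5 - 13*(-6) = -5 + 78 = 73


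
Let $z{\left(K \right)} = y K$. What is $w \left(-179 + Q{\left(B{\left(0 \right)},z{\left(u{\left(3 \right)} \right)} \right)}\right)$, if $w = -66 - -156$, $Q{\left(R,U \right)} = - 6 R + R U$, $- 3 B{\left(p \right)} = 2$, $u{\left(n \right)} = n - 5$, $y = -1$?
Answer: $-15870$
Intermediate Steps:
$u{\left(n \right)} = -5 + n$
$z{\left(K \right)} = - K$
$B{\left(p \right)} = - \frac{2}{3}$ ($B{\left(p \right)} = \left(- \frac{1}{3}\right) 2 = - \frac{2}{3}$)
$w = 90$ ($w = -66 + 156 = 90$)
$w \left(-179 + Q{\left(B{\left(0 \right)},z{\left(u{\left(3 \right)} \right)} \right)}\right) = 90 \left(-179 - \frac{2 \left(-6 - \left(-5 + 3\right)\right)}{3}\right) = 90 \left(-179 - \frac{2 \left(-6 - -2\right)}{3}\right) = 90 \left(-179 - \frac{2 \left(-6 + 2\right)}{3}\right) = 90 \left(-179 - - \frac{8}{3}\right) = 90 \left(-179 + \frac{8}{3}\right) = 90 \left(- \frac{529}{3}\right) = -15870$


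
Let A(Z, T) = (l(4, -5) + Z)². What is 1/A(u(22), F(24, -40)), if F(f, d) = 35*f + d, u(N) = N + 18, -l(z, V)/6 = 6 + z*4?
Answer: 1/8464 ≈ 0.00011815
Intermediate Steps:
l(z, V) = -36 - 24*z (l(z, V) = -6*(6 + z*4) = -6*(6 + 4*z) = -36 - 24*z)
u(N) = 18 + N
F(f, d) = d + 35*f
A(Z, T) = (-132 + Z)² (A(Z, T) = ((-36 - 24*4) + Z)² = ((-36 - 96) + Z)² = (-132 + Z)²)
1/A(u(22), F(24, -40)) = 1/((-132 + (18 + 22))²) = 1/((-132 + 40)²) = 1/((-92)²) = 1/8464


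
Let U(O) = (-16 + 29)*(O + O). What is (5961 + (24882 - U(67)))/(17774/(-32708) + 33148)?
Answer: 475917754/542093505 ≈ 0.87793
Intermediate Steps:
U(O) = 26*O (U(O) = 13*(2*O) = 26*O)
(5961 + (24882 - U(67)))/(17774/(-32708) + 33148) = (5961 + (24882 - 26*67))/(17774/(-32708) + 33148) = (5961 + (24882 - 1*1742))/(17774*(-1/32708) + 33148) = (5961 + (24882 - 1742))/(-8887/16354 + 33148) = (5961 + 23140)/(542093505/16354) = 29101*(16354/542093505) = 475917754/542093505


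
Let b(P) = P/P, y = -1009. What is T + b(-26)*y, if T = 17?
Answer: -992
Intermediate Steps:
b(P) = 1
T + b(-26)*y = 17 + 1*(-1009) = 17 - 1009 = -992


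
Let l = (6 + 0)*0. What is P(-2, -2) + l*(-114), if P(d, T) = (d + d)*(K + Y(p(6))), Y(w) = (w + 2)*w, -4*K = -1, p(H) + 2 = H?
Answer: -97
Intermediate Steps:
p(H) = -2 + H
K = ¼ (K = -¼*(-1) = ¼ ≈ 0.25000)
Y(w) = w*(2 + w) (Y(w) = (2 + w)*w = w*(2 + w))
P(d, T) = 97*d/2 (P(d, T) = (d + d)*(¼ + (-2 + 6)*(2 + (-2 + 6))) = (2*d)*(¼ + 4*(2 + 4)) = (2*d)*(¼ + 4*6) = (2*d)*(¼ + 24) = (2*d)*(97/4) = 97*d/2)
l = 0 (l = 6*0 = 0)
P(-2, -2) + l*(-114) = (97/2)*(-2) + 0*(-114) = -97 + 0 = -97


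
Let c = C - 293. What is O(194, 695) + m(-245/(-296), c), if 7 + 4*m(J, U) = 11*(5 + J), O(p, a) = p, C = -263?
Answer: 246599/1184 ≈ 208.28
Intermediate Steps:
c = -556 (c = -263 - 293 = -556)
m(J, U) = 12 + 11*J/4 (m(J, U) = -7/4 + (11*(5 + J))/4 = -7/4 + (55 + 11*J)/4 = -7/4 + (55/4 + 11*J/4) = 12 + 11*J/4)
O(194, 695) + m(-245/(-296), c) = 194 + (12 + 11*(-245/(-296))/4) = 194 + (12 + 11*(-245*(-1/296))/4) = 194 + (12 + (11/4)*(245/296)) = 194 + (12 + 2695/1184) = 194 + 16903/1184 = 246599/1184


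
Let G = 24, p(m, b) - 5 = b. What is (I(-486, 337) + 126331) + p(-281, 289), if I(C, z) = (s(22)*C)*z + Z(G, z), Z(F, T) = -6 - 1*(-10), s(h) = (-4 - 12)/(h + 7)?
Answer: 6292753/29 ≈ 2.1699e+5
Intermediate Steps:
p(m, b) = 5 + b
s(h) = -16/(7 + h)
Z(F, T) = 4 (Z(F, T) = -6 + 10 = 4)
I(C, z) = 4 - 16*C*z/29 (I(C, z) = ((-16/(7 + 22))*C)*z + 4 = ((-16/29)*C)*z + 4 = ((-16*1/29)*C)*z + 4 = (-16*C/29)*z + 4 = -16*C*z/29 + 4 = 4 - 16*C*z/29)
(I(-486, 337) + 126331) + p(-281, 289) = ((4 - 16/29*(-486)*337) + 126331) + (5 + 289) = ((4 + 2620512/29) + 126331) + 294 = (2620628/29 + 126331) + 294 = 6284227/29 + 294 = 6292753/29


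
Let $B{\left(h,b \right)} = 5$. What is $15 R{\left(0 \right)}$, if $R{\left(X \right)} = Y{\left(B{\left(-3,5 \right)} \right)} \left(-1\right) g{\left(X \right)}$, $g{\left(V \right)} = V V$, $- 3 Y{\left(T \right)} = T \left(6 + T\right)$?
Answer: $0$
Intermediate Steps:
$Y{\left(T \right)} = - \frac{T \left(6 + T\right)}{3}$
$g{\left(V \right)} = V^{2}$
$R{\left(X \right)} = \frac{55 X^{2}}{3}$ ($R{\left(X \right)} = \left(- \frac{1}{3}\right) 5 \left(6 + 5\right) \left(-1\right) X^{2} = \left(- \frac{1}{3}\right) 5 \cdot 11 \left(-1\right) X^{2} = \left(- \frac{55}{3}\right) \left(-1\right) X^{2} = \frac{55 X^{2}}{3}$)
$15 R{\left(0 \right)} = 15 \frac{55 \cdot 0^{2}}{3} = 15 \cdot \frac{55}{3} \cdot 0 = 15 \cdot 0 = 0$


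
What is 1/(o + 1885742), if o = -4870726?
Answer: -1/2984984 ≈ -3.3501e-7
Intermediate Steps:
1/(o + 1885742) = 1/(-4870726 + 1885742) = 1/(-2984984) = -1/2984984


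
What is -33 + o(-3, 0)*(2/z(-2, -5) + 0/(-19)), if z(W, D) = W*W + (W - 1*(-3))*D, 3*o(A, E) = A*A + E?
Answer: -39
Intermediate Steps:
o(A, E) = E/3 + A²/3 (o(A, E) = (A*A + E)/3 = (A² + E)/3 = (E + A²)/3 = E/3 + A²/3)
z(W, D) = W² + D*(3 + W) (z(W, D) = W² + (W + 3)*D = W² + (3 + W)*D = W² + D*(3 + W))
-33 + o(-3, 0)*(2/z(-2, -5) + 0/(-19)) = -33 + ((⅓)*0 + (⅓)*(-3)²)*(2/((-2)² + 3*(-5) - 5*(-2)) + 0/(-19)) = -33 + (0 + (⅓)*9)*(2/(4 - 15 + 10) + 0*(-1/19)) = -33 + (0 + 3)*(2/(-1) + 0) = -33 + 3*(2*(-1) + 0) = -33 + 3*(-2 + 0) = -33 + 3*(-2) = -33 - 6 = -39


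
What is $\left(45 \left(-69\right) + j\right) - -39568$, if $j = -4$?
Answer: $36459$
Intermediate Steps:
$\left(45 \left(-69\right) + j\right) - -39568 = \left(45 \left(-69\right) - 4\right) - -39568 = \left(-3105 - 4\right) + 39568 = -3109 + 39568 = 36459$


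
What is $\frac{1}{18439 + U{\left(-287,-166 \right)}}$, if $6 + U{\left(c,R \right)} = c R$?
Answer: $\frac{1}{66075} \approx 1.5134 \cdot 10^{-5}$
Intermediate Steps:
$U{\left(c,R \right)} = -6 + R c$ ($U{\left(c,R \right)} = -6 + c R = -6 + R c$)
$\frac{1}{18439 + U{\left(-287,-166 \right)}} = \frac{1}{18439 - -47636} = \frac{1}{18439 + \left(-6 + 47642\right)} = \frac{1}{18439 + 47636} = \frac{1}{66075}$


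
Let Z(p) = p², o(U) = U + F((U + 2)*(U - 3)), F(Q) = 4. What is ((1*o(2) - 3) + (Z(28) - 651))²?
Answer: 18496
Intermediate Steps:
o(U) = 4 + U (o(U) = U + 4 = 4 + U)
((1*o(2) - 3) + (Z(28) - 651))² = ((1*(4 + 2) - 3) + (28² - 651))² = ((1*6 - 3) + (784 - 651))² = ((6 - 3) + 133)² = (3 + 133)² = 136² = 18496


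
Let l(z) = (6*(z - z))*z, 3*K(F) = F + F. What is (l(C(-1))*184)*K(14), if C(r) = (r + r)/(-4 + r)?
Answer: 0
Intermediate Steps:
K(F) = 2*F/3 (K(F) = (F + F)/3 = (2*F)/3 = 2*F/3)
C(r) = 2*r/(-4 + r) (C(r) = (2*r)/(-4 + r) = 2*r/(-4 + r))
l(z) = 0 (l(z) = (6*0)*z = 0*z = 0)
(l(C(-1))*184)*K(14) = (0*184)*((2/3)*14) = 0*(28/3) = 0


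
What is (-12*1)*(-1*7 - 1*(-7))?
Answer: 0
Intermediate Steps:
(-12*1)*(-1*7 - 1*(-7)) = -12*(-7 + 7) = -12*0 = 0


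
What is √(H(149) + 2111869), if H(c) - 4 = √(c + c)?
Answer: √(2111873 + √298) ≈ 1453.2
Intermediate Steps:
H(c) = 4 + √2*√c (H(c) = 4 + √(c + c) = 4 + √(2*c) = 4 + √2*√c)
√(H(149) + 2111869) = √((4 + √2*√149) + 2111869) = √((4 + √298) + 2111869) = √(2111873 + √298)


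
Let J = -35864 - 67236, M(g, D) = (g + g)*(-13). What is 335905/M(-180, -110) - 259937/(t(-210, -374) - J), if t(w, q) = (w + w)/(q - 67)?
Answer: 17543200631/253319040 ≈ 69.253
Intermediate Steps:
M(g, D) = -26*g (M(g, D) = (2*g)*(-13) = -26*g)
J = -103100
t(w, q) = 2*w/(-67 + q) (t(w, q) = (2*w)/(-67 + q) = 2*w/(-67 + q))
335905/M(-180, -110) - 259937/(t(-210, -374) - J) = 335905/((-26*(-180))) - 259937/(2*(-210)/(-67 - 374) - 1*(-103100)) = 335905/4680 - 259937/(2*(-210)/(-441) + 103100) = 335905*(1/4680) - 259937/(2*(-210)*(-1/441) + 103100) = 67181/936 - 259937/(20/21 + 103100) = 67181/936 - 259937/2165120/21 = 67181/936 - 259937*21/2165120 = 67181/936 - 5458677/2165120 = 17543200631/253319040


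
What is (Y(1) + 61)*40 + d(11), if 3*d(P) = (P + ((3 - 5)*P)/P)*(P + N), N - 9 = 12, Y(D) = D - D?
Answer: 2536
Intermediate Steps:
Y(D) = 0
N = 21 (N = 9 + 12 = 21)
d(P) = (-2 + P)*(21 + P)/3 (d(P) = ((P + ((3 - 5)*P)/P)*(P + 21))/3 = ((P + (-2*P)/P)*(21 + P))/3 = ((P - 2)*(21 + P))/3 = ((-2 + P)*(21 + P))/3 = (-2 + P)*(21 + P)/3)
(Y(1) + 61)*40 + d(11) = (0 + 61)*40 + (-14 + (⅓)*11² + (19/3)*11) = 61*40 + (-14 + (⅓)*121 + 209/3) = 2440 + (-14 + 121/3 + 209/3) = 2440 + 96 = 2536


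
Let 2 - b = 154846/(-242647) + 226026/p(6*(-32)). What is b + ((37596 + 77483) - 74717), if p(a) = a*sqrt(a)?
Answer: 9794358354/242647 - 12557*I*sqrt(3)/256 ≈ 40365.0 - 84.958*I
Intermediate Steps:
p(a) = a**(3/2)
b = 640140/242647 - 12557*I*sqrt(3)/256 (b = 2 - (154846/(-242647) + 226026/((6*(-32))**(3/2))) = 2 - (154846*(-1/242647) + 226026/((-192)**(3/2))) = 2 - (-154846/242647 + 226026/((-1536*I*sqrt(3)))) = 2 - (-154846/242647 + 226026*(I*sqrt(3)/4608)) = 2 - (-154846/242647 + 12557*I*sqrt(3)/256) = 2 + (154846/242647 - 12557*I*sqrt(3)/256) = 640140/242647 - 12557*I*sqrt(3)/256 ≈ 2.6382 - 84.958*I)
b + ((37596 + 77483) - 74717) = (640140/242647 - 12557*I*sqrt(3)/256) + ((37596 + 77483) - 74717) = (640140/242647 - 12557*I*sqrt(3)/256) + (115079 - 74717) = (640140/242647 - 12557*I*sqrt(3)/256) + 40362 = 9794358354/242647 - 12557*I*sqrt(3)/256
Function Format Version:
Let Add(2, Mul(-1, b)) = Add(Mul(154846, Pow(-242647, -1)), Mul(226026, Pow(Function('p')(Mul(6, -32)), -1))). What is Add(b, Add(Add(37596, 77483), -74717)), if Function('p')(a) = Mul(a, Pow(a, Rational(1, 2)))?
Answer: Add(Rational(9794358354, 242647), Mul(Rational(-12557, 256), I, Pow(3, Rational(1, 2)))) ≈ Add(40365., Mul(-84.958, I))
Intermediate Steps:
Function('p')(a) = Pow(a, Rational(3, 2))
b = Add(Rational(640140, 242647), Mul(Rational(-12557, 256), I, Pow(3, Rational(1, 2)))) (b = Add(2, Mul(-1, Add(Mul(154846, Pow(-242647, -1)), Mul(226026, Pow(Pow(Mul(6, -32), Rational(3, 2)), -1))))) = Add(2, Mul(-1, Add(Mul(154846, Rational(-1, 242647)), Mul(226026, Pow(Pow(-192, Rational(3, 2)), -1))))) = Add(2, Mul(-1, Add(Rational(-154846, 242647), Mul(226026, Pow(Mul(-1536, I, Pow(3, Rational(1, 2))), -1))))) = Add(2, Mul(-1, Add(Rational(-154846, 242647), Mul(226026, Mul(Rational(1, 4608), I, Pow(3, Rational(1, 2))))))) = Add(2, Mul(-1, Add(Rational(-154846, 242647), Mul(Rational(12557, 256), I, Pow(3, Rational(1, 2)))))) = Add(2, Add(Rational(154846, 242647), Mul(Rational(-12557, 256), I, Pow(3, Rational(1, 2))))) = Add(Rational(640140, 242647), Mul(Rational(-12557, 256), I, Pow(3, Rational(1, 2)))) ≈ Add(2.6382, Mul(-84.958, I)))
Add(b, Add(Add(37596, 77483), -74717)) = Add(Add(Rational(640140, 242647), Mul(Rational(-12557, 256), I, Pow(3, Rational(1, 2)))), Add(Add(37596, 77483), -74717)) = Add(Add(Rational(640140, 242647), Mul(Rational(-12557, 256), I, Pow(3, Rational(1, 2)))), Add(115079, -74717)) = Add(Add(Rational(640140, 242647), Mul(Rational(-12557, 256), I, Pow(3, Rational(1, 2)))), 40362) = Add(Rational(9794358354, 242647), Mul(Rational(-12557, 256), I, Pow(3, Rational(1, 2))))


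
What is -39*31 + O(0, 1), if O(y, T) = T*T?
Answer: -1208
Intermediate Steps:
O(y, T) = T**2
-39*31 + O(0, 1) = -39*31 + 1**2 = -1209 + 1 = -1208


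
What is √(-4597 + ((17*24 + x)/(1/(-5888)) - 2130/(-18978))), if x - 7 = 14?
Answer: 18*I*√78139046159/3163 ≈ 1590.8*I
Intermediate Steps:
x = 21 (x = 7 + 14 = 21)
√(-4597 + ((17*24 + x)/(1/(-5888)) - 2130/(-18978))) = √(-4597 + ((17*24 + 21)/(1/(-5888)) - 2130/(-18978))) = √(-4597 + ((408 + 21)/(-1/5888) - 2130*(-1/18978))) = √(-4597 + (429*(-5888) + 355/3163)) = √(-4597 + (-2525952 + 355/3163)) = √(-4597 - 7989585821/3163) = √(-8004126132/3163) = 18*I*√78139046159/3163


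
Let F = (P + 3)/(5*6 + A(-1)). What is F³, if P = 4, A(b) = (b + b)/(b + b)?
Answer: 343/29791 ≈ 0.011514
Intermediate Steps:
A(b) = 1 (A(b) = (2*b)/((2*b)) = (2*b)*(1/(2*b)) = 1)
F = 7/31 (F = (4 + 3)/(5*6 + 1) = 7/(30 + 1) = 7/31 ≈ 0.22581)
F³ = (7/31)³ = 343/29791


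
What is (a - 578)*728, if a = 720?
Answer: 103376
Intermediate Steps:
(a - 578)*728 = (720 - 578)*728 = 142*728 = 103376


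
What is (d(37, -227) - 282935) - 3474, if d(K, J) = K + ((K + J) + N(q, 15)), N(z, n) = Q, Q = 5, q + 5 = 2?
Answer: -286557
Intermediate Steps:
q = -3 (q = -5 + 2 = -3)
N(z, n) = 5
d(K, J) = 5 + J + 2*K (d(K, J) = K + ((K + J) + 5) = K + ((J + K) + 5) = K + (5 + J + K) = 5 + J + 2*K)
(d(37, -227) - 282935) - 3474 = ((5 - 227 + 2*37) - 282935) - 3474 = ((5 - 227 + 74) - 282935) - 3474 = (-148 - 282935) - 3474 = -283083 - 3474 = -286557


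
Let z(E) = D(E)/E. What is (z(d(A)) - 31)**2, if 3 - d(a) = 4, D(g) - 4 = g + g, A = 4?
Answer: 1089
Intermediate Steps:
D(g) = 4 + 2*g (D(g) = 4 + (g + g) = 4 + 2*g)
d(a) = -1 (d(a) = 3 - 1*4 = 3 - 4 = -1)
z(E) = (4 + 2*E)/E
(z(d(A)) - 31)**2 = ((2 + 4/(-1)) - 31)**2 = ((2 + 4*(-1)) - 31)**2 = ((2 - 4) - 31)**2 = (-2 - 31)**2 = (-33)**2 = 1089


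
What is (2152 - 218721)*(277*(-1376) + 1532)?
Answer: 82213923780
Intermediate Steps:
(2152 - 218721)*(277*(-1376) + 1532) = -216569*(-381152 + 1532) = -216569*(-379620) = 82213923780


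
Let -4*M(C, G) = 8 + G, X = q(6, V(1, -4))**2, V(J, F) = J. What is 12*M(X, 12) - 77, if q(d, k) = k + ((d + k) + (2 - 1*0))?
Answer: -137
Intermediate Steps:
q(d, k) = 2 + d + 2*k (q(d, k) = k + ((d + k) + (2 + 0)) = k + ((d + k) + 2) = k + (2 + d + k) = 2 + d + 2*k)
X = 100 (X = (2 + 6 + 2*1)**2 = (2 + 6 + 2)**2 = 10**2 = 100)
M(C, G) = -2 - G/4 (M(C, G) = -(8 + G)/4 = -2 - G/4)
12*M(X, 12) - 77 = 12*(-2 - 1/4*12) - 77 = 12*(-2 - 3) - 77 = 12*(-5) - 77 = -60 - 77 = -137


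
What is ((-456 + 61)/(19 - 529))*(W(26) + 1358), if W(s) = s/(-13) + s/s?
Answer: 107203/102 ≈ 1051.0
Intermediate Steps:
W(s) = 1 - s/13 (W(s) = s*(-1/13) + 1 = -s/13 + 1 = 1 - s/13)
((-456 + 61)/(19 - 529))*(W(26) + 1358) = ((-456 + 61)/(19 - 529))*((1 - 1/13*26) + 1358) = (-395/(-510))*((1 - 2) + 1358) = (-395*(-1/510))*(-1 + 1358) = (79/102)*1357 = 107203/102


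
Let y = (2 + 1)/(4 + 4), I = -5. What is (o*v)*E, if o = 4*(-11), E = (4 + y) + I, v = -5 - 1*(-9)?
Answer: 110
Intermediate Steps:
y = 3/8 ≈ 0.37500
v = 4 (v = -5 + 9 = 4)
E = -5/8 (E = (4 + 3/8) - 5 = 35/8 - 5 = -5/8 ≈ -0.62500)
o = -44
(o*v)*E = -44*4*(-5/8) = -176*(-5/8) = 110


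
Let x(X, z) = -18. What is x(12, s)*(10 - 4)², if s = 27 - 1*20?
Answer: -648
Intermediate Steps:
s = 7 (s = 27 - 20 = 7)
x(12, s)*(10 - 4)² = -18*(10 - 4)² = -18*6² = -18*36 = -648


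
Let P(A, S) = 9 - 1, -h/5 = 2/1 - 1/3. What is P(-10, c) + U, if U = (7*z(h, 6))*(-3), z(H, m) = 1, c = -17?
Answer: -13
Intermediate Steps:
h = -25/3 (h = -5*(2/1 - 1/3) = -5*(2*1 - 1*⅓) = -5*(2 - ⅓) = -5*5/3 = -25/3 ≈ -8.3333)
P(A, S) = 8
U = -21 (U = (7*1)*(-3) = 7*(-3) = -21)
P(-10, c) + U = 8 - 21 = -13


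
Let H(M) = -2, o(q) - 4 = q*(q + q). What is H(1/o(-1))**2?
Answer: 4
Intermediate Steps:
o(q) = 4 + 2*q**2 (o(q) = 4 + q*(q + q) = 4 + q*(2*q) = 4 + 2*q**2)
H(1/o(-1))**2 = (-2)**2 = 4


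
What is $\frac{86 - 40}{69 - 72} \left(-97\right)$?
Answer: $\frac{4462}{3} \approx 1487.3$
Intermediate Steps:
$\frac{86 - 40}{69 - 72} \left(-97\right) = \frac{46}{-3} \left(-97\right) = 46 \left(- \frac{1}{3}\right) \left(-97\right) = \left(- \frac{46}{3}\right) \left(-97\right) = \frac{4462}{3}$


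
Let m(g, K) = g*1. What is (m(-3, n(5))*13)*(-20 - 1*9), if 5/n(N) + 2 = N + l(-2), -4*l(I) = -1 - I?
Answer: 1131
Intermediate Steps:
l(I) = ¼ + I/4 (l(I) = -(-1 - I)/4 = ¼ + I/4)
n(N) = 5/(-9/4 + N) (n(N) = 5/(-2 + (N + (¼ + (¼)*(-2)))) = 5/(-2 + (N + (¼ - ½))) = 5/(-2 + (N - ¼)) = 5/(-2 + (-¼ + N)) = 5/(-9/4 + N))
m(g, K) = g
(m(-3, n(5))*13)*(-20 - 1*9) = (-3*13)*(-20 - 1*9) = -39*(-20 - 9) = -39*(-29) = 1131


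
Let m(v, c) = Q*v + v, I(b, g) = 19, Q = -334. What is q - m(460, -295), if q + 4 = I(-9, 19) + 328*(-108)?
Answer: 117771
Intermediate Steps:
m(v, c) = -333*v (m(v, c) = -334*v + v = -333*v)
q = -35409 (q = -4 + (19 + 328*(-108)) = -4 + (19 - 35424) = -4 - 35405 = -35409)
q - m(460, -295) = -35409 - (-333)*460 = -35409 - 1*(-153180) = -35409 + 153180 = 117771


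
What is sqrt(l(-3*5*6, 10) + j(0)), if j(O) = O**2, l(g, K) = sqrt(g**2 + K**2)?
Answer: 2**(3/4)*sqrt(5)*41**(1/4) ≈ 9.5160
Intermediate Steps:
l(g, K) = sqrt(K**2 + g**2)
sqrt(l(-3*5*6, 10) + j(0)) = sqrt(sqrt(10**2 + (-3*5*6)**2) + 0**2) = sqrt(sqrt(100 + (-15*6)**2) + 0) = sqrt(sqrt(100 + (-90)**2) + 0) = sqrt(sqrt(100 + 8100) + 0) = sqrt(sqrt(8200) + 0) = sqrt(10*sqrt(82) + 0) = sqrt(10*sqrt(82)) = 2**(3/4)*sqrt(5)*41**(1/4)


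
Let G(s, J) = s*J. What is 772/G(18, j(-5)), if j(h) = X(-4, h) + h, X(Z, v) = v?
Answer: -193/45 ≈ -4.2889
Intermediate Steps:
j(h) = 2*h (j(h) = h + h = 2*h)
G(s, J) = J*s
772/G(18, j(-5)) = 772/(((2*(-5))*18)) = 772/((-10*18)) = 772/(-180) = 772*(-1/180) = -193/45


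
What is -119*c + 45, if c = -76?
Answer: 9089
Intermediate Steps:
-119*c + 45 = -119*(-76) + 45 = 9044 + 45 = 9089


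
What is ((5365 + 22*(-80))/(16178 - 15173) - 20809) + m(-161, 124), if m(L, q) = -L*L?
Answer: -9392009/201 ≈ -46726.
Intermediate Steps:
m(L, q) = -L**2
((5365 + 22*(-80))/(16178 - 15173) - 20809) + m(-161, 124) = ((5365 + 22*(-80))/(16178 - 15173) - 20809) - 1*(-161)**2 = ((5365 - 1760)/1005 - 20809) - 1*25921 = (3605*(1/1005) - 20809) - 25921 = (721/201 - 20809) - 25921 = -4181888/201 - 25921 = -9392009/201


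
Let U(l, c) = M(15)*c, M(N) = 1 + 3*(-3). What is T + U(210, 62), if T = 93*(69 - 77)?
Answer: -1240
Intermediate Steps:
M(N) = -8 (M(N) = 1 - 9 = -8)
T = -744 (T = 93*(-8) = -744)
U(l, c) = -8*c
T + U(210, 62) = -744 - 8*62 = -744 - 496 = -1240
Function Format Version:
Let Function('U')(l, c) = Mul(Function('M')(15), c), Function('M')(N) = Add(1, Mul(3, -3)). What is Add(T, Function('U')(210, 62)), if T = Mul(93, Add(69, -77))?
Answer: -1240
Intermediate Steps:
Function('M')(N) = -8 (Function('M')(N) = Add(1, -9) = -8)
T = -744 (T = Mul(93, -8) = -744)
Function('U')(l, c) = Mul(-8, c)
Add(T, Function('U')(210, 62)) = Add(-744, Mul(-8, 62)) = Add(-744, -496) = -1240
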